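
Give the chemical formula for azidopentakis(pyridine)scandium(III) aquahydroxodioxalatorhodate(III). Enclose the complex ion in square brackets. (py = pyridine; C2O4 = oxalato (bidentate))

Cation [Sc…]: ligand charges -1, Sc(III) ⇒ ion charge 2+.
Anion [Rh…]: ligand charges -5, Rh(III) ⇒ ion charge 2−.
One 2+ cation balances one 2− anion.

[Sc(N3)(py)5][Rh(C2O4)2(H2O)(OH)]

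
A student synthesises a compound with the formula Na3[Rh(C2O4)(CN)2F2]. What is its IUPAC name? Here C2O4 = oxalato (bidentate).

sodium dicyanodifluorooxalatorhodate(III)

The 3 sodium counter-ions carry a total charge of +3, so each complex ion is 3−.
Ligand charges: 1×oxalato (-2 each), 2×cyano (-1 each), 2×fluoro (-1 each); total -6. So Rh + (-6) = 3−, giving Rh = +3.
Ligands are named alphabetically: cyano before fluoro before oxalato.
The complex ion is anionic, so rhodium takes the -ate form rhodate(III).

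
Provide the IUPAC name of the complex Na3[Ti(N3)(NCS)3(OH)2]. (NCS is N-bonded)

sodium azidodihydroxotriisothiocyanatotitanate(III)

The 3 sodium counter-ions carry a total charge of +3, so each complex ion is 3−.
Ligand charges: 2×hydroxo (-1 each), 1×azido (-1 each), 3×isothiocyanato (-1 each); total -6. So Ti + (-6) = 3−, giving Ti = +3.
The complex ion is anionic, so titanium takes the -ate form titanate(III).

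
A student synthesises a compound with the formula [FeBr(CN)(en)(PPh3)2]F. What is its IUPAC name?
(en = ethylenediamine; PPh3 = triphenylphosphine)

The 1 fluoride counter-ion carries a total charge of -1, so each complex ion is 1+.
Ligand charges: 1×ethylenediamine (neutral), 1×bromo (-1 each), 2×triphenylphosphine (neutral), 1×cyano (-1 each); total -2. So Fe + (-2) = 1+, giving Fe = +3.
Ligands are named alphabetically: bromo before cyano before ethylenediamine before triphenylphosphine.

bromocyano(ethylenediamine)bis(triphenylphosphine)iron(III) fluoride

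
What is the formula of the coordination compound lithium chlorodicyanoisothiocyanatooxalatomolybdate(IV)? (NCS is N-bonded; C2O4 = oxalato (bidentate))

Li2[Mo(C2O4)Cl(CN)2(NCS)]

Ligands: 1 isothiocyanato (NCS, -1), 1 chloro (Cl, -1), 2 cyano (CN, -1), 1 oxalato (C2O4, -2). Ligand charge sum = -6.
With Mo in oxidation state +4, the complex ion is [Mo...]^2−.
Charge balance with lithium (+1) requires 1 complex ion per 2 lithium.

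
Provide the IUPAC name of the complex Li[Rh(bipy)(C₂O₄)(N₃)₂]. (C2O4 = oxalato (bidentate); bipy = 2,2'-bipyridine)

The 1 lithium counter-ion carries a total charge of +1, so each complex ion is 1−.
Ligand charges: 1×oxalato (-2 each), 1×2,2'-bipyridine (neutral), 2×azido (-1 each); total -4. So Rh + (-4) = 1−, giving Rh = +3.
Ligands are named alphabetically: azido before bipyridine before oxalato.
The complex ion is anionic, so rhodium takes the -ate form rhodate(III).

lithium diazido(2,2'-bipyridine)oxalatorhodate(III)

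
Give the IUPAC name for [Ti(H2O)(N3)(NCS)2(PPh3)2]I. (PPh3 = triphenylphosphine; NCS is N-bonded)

aquaazidodiisothiocyanatobis(triphenylphosphine)titanium(IV) iodide

The 1 iodide counter-ion carries a total charge of -1, so each complex ion is 1+.
Ligand charges: 1×azido (-1 each), 2×triphenylphosphine (neutral), 2×isothiocyanato (-1 each), 1×aqua (neutral); total -3. So Ti + (-3) = 1+, giving Ti = +4.
Ligands are named alphabetically: aqua before azido before isothiocyanato before triphenylphosphine.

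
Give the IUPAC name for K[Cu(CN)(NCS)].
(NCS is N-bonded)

The 1 potassium counter-ion carries a total charge of +1, so each complex ion is 1−.
Ligand charges: 1×isothiocyanato (-1 each), 1×cyano (-1 each); total -2. So Cu + (-2) = 1−, giving Cu = +1.
Ligands are named alphabetically: cyano before isothiocyanato.
The complex ion is anionic, so copper takes the -ate form cuprate(I).

potassium cyanoisothiocyanatocuprate(I)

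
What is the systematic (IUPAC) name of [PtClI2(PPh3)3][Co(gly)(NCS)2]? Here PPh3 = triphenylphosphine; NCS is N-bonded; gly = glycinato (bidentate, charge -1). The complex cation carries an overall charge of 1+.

chlorodiiodotris(triphenylphosphine)platinum(IV) (glycinato)diisothiocyanatocobaltate(II)

Both ions are complex: the cation is named first with the plain metal name, the anion second with the -ate form; each ion's ligands are alphabetised independently.
The complex cation is given as 1+; its ligand charges sum to -3, so Pt = +4.
A 1:1 salt means the anion carries the equal and opposite charge, 1−.
Anion: ligand charges sum to -3; for the ion to be 1−, Co = +2.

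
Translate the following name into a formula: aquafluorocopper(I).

[CuF(H2O)]

Ligands: 1 fluoro (F, -1), 1 aqua (H2O, neutral). Ligand charge sum = -1.
With Cu in oxidation state +1, the complex ion is [Cu...].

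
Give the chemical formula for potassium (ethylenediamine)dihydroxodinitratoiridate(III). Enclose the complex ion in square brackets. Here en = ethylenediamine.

Ligands: 2 hydroxo (OH, -1), 1 ethylenediamine (en, neutral), 2 nitrato (NO3, -1). Ligand charge sum = -4.
Charge balance with potassium (+1) requires 1 complex ion per 1 potassium.

K[Ir(en)(NO3)2(OH)2]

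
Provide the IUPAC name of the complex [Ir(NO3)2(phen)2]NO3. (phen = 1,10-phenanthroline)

The 1 nitrate counter-ion carries a total charge of -1, so each complex ion is 1+.
Ligand charges: 2×1,10-phenanthroline (neutral), 2×nitrato (-1 each); total -2. So Ir + (-2) = 1+, giving Ir = +3.
Ligands are named alphabetically: nitrato before phenanthroline.

dinitratobis(1,10-phenanthroline)iridium(III) nitrate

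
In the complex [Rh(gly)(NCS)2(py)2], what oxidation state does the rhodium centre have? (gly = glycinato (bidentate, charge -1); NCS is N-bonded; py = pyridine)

+3

No counter-ion: the bracketed complex is neutral.
Ligand charges: 1×gly = -1; 2×NCS = -2; 2×py neutral; sum -3.
Rh + (-3) = 0 ⇒ Rh is +3.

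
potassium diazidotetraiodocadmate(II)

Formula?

Ligands: 2 azido (N3, -1), 4 iodo (I, -1). Ligand charge sum = -6.
Charge balance with potassium (+1) requires 1 complex ion per 4 potassium.

K4[CdI4(N3)2]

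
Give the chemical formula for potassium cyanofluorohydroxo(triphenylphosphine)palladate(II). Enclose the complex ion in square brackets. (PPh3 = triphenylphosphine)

Ligands: 1 fluoro (F, -1), 1 hydroxo (OH, -1), 1 cyano (CN, -1), 1 triphenylphosphine (PPh3, neutral). Ligand charge sum = -3.
With Pd in oxidation state +2, the complex ion is [Pd...]^1−.
Charge balance with potassium (+1) requires 1 complex ion per 1 potassium.

K[Pd(CN)F(OH)(PPh3)]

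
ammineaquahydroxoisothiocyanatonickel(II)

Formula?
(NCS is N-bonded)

[Ni(H2O)(NCS)(NH3)(OH)]

Ligands: 1 aqua (H2O, neutral), 1 hydroxo (OH, -1), 1 ammine (NH3, neutral), 1 isothiocyanato (NCS, -1). Ligand charge sum = -2.
With Ni in oxidation state +2, the complex ion is [Ni...].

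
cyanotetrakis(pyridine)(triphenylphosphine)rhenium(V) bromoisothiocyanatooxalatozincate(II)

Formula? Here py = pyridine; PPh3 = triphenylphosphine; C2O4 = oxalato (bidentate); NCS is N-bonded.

[Re(CN)(PPh3)(py)4][ZnBr(C2O4)(NCS)]2

Cation [Re…]: ligand charges -1, Re(V) ⇒ ion charge 4+.
Anion [Zn…]: ligand charges -4, Zn(II) ⇒ ion charge 2−.
One 4+ cation requires 2 of the 2− anion.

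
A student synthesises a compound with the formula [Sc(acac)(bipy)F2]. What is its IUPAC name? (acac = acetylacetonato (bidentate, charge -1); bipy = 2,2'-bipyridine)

There is no counter-ion, so the complex is neutral overall.
Ligand charges: 1×acetylacetonato (-1 each), 2×fluoro (-1 each), 1×2,2'-bipyridine (neutral); total -3. So Sc + (-3) = 0, giving Sc = +3.
Ligands are named alphabetically: acetylacetonato before bipyridine before fluoro.

(acetylacetonato)(2,2'-bipyridine)difluoroscandium(III)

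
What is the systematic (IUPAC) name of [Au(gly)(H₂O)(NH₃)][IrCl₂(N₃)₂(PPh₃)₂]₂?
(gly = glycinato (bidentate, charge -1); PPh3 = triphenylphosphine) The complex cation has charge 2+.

Both ions are complex: the cation is named first with the plain metal name, the anion second with the -ate form; each ion's ligands are alphabetised independently.
The complex cation is given as 2+; its ligand charges sum to -1, so Au = +3.
With 2 anions per cation, each anion must be 2/2 = 1−.
Anion: ligand charges sum to -4; for the ion to be 1−, Ir = +3.

ammineaqua(glycinato)gold(III) diazidodichlorobis(triphenylphosphine)iridate(III)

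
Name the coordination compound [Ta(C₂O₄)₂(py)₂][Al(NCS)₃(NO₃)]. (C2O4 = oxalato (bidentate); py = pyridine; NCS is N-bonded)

dioxalatobis(pyridine)tantalum(V) triisothiocyanatonitratoaluminate(III)

Aluminium is always +3 in its complexes; the anion's ligand charges sum to -4, so the complex anion is 1−.
A 1:1 salt means the cation carries the equal and opposite charge, 1+.
Cation: ligand charges sum to -4; for the ion to be 1+, Ta = +5.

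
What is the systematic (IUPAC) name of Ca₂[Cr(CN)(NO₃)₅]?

calcium cyanopentanitratochromate(II)

The 2 calcium counter-ions carry a total charge of +4, so each complex ion is 4−.
Ligand charges: 5×nitrato (-1 each), 1×cyano (-1 each); total -6. So Cr + (-6) = 4−, giving Cr = +2.
The complex ion is anionic, so chromium takes the -ate form chromate(II).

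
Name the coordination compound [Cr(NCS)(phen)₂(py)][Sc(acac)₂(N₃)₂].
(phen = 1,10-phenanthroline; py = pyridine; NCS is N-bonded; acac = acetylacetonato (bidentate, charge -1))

isothiocyanatobis(1,10-phenanthroline)(pyridine)chromium(II) bis(acetylacetonato)diazidoscandate(III)

Both ions are complex: the cation is named first with the plain metal name, the anion second with the -ate form; each ion's ligands are alphabetised independently.
Scandium is always +3 in its complexes; the anion's ligand charges sum to -4, so the complex anion is 1−.
A 1:1 salt means the cation carries the equal and opposite charge, 1+.
Cation: ligand charges sum to -1; for the ion to be 1+, Cr = +2.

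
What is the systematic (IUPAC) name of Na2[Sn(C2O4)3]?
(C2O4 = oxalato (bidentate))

sodium trioxalatostannate(IV)

The 2 sodium counter-ions carry a total charge of +2, so each complex ion is 2−.
Ligand charges: 3×oxalato (-2 each); total -6. So Sn + (-6) = 2−, giving Sn = +4.
The complex ion is anionic, so tin takes the -ate form stannate(IV).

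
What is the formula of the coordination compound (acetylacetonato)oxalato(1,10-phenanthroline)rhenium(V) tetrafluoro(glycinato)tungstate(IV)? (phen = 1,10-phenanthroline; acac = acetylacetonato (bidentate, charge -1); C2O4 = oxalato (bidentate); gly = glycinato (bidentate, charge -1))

Cation [Re…]: ligand charges -3, Re(V) ⇒ ion charge 2+.
Anion [W…]: ligand charges -5, W(IV) ⇒ ion charge 1−.
One 2+ cation requires 2 of the 1− anion.

[Re(acac)(C2O4)(phen)][WF4(gly)]2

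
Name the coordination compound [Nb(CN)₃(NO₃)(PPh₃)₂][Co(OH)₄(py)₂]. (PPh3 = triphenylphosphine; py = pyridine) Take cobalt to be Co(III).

tricyanonitratobis(triphenylphosphine)niobium(V) tetrahydroxobis(pyridine)cobaltate(III)

Co is given as +3; the anion's ligand charges sum to -4, so the complex anion is 1−.
A 1:1 salt means the cation carries the equal and opposite charge, 1+.
Cation: ligand charges sum to -4; for the ion to be 1+, Nb = +5.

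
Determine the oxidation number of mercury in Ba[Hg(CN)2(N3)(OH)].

+2

1 barium outside the brackets (+2 each) → the complex ion is 2−.
Ligand charges: 2×CN = -2; 1×N3 = -1; 1×OH = -1; sum -4.
Hg + (-4) = 2− ⇒ Hg is +2.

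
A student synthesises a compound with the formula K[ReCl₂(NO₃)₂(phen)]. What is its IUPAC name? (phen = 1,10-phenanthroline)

The 1 potassium counter-ion carries a total charge of +1, so each complex ion is 1−.
Ligand charges: 2×chloro (-1 each), 1×1,10-phenanthroline (neutral), 2×nitrato (-1 each); total -4. So Re + (-4) = 1−, giving Re = +3.
Ligands are named alphabetically: chloro before nitrato before phenanthroline.
The complex ion is anionic, so rhenium takes the -ate form rhenate(III).

potassium dichlorodinitrato(1,10-phenanthroline)rhenate(III)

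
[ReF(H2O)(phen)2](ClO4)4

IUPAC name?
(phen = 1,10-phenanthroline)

The 4 perchlorate counter-ions carry a total charge of -4, so each complex ion is 4+.
Ligand charges: 1×aqua (neutral), 1×fluoro (-1 each), 2×1,10-phenanthroline (neutral); total -1. So Re + (-1) = 4+, giving Re = +5.
Ligands are named alphabetically: aqua before fluoro before phenanthroline.

aquafluorobis(1,10-phenanthroline)rhenium(V) perchlorate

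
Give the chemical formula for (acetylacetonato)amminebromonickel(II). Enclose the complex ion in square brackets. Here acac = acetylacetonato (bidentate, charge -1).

[Ni(acac)Br(NH3)]

Ligands: 1 bromo (Br, -1), 1 ammine (NH3, neutral), 1 acetylacetonato (acac, -1). Ligand charge sum = -2.
With Ni in oxidation state +2, the complex ion is [Ni...].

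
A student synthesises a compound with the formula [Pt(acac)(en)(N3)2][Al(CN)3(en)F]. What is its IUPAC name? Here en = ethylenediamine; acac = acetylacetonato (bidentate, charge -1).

Both ions are complex: the cation is named first with the plain metal name, the anion second with the -ate form; each ion's ligands are alphabetised independently.
Aluminium is always +3 in its complexes; the anion's ligand charges sum to -4, so the complex anion is 1−.
A 1:1 salt means the cation carries the equal and opposite charge, 1+.
Cation: ligand charges sum to -3; for the ion to be 1+, Pt = +4.

(acetylacetonato)diazido(ethylenediamine)platinum(IV) tricyano(ethylenediamine)fluoroaluminate(III)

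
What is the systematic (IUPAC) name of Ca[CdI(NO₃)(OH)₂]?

The 1 calcium counter-ion carries a total charge of +2, so each complex ion is 2−.
Ligand charges: 2×hydroxo (-1 each), 1×nitrato (-1 each), 1×iodo (-1 each); total -4. So Cd + (-4) = 2−, giving Cd = +2.
Ligands are named alphabetically: hydroxo before iodo before nitrato.
The complex ion is anionic, so cadmium takes the -ate form cadmate(II).

calcium dihydroxoiodonitratocadmate(II)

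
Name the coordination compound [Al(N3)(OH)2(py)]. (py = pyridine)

There is no counter-ion, so the complex is neutral overall.
Ligand charges: 1×pyridine (neutral), 1×azido (-1 each), 2×hydroxo (-1 each); total -3. So Al + (-3) = 0, giving Al = +3.
Ligands are named alphabetically: azido before hydroxo before pyridine.

azidodihydroxo(pyridine)aluminium(III)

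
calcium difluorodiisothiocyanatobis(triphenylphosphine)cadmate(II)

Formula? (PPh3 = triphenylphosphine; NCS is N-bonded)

Ca[CdF2(NCS)2(PPh3)2]

Ligands: 2 triphenylphosphine (PPh3, neutral), 2 isothiocyanato (NCS, -1), 2 fluoro (F, -1). Ligand charge sum = -4.
With Cd in oxidation state +2, the complex ion is [Cd...]^2−.
Charge balance with calcium (+2) requires 1 complex ion per 1 calcium.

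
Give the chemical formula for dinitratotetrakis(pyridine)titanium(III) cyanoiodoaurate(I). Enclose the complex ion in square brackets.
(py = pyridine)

Cation [Ti…]: ligand charges -2, Ti(III) ⇒ ion charge 1+.
Anion [Au…]: ligand charges -2, Au(I) ⇒ ion charge 1−.
One 1+ cation balances one 1− anion.

[Ti(NO3)2(py)4][Au(CN)I]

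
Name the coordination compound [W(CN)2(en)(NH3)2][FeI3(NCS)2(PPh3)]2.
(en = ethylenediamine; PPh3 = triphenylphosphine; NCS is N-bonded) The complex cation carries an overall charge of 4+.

The complex cation is given as 4+; its ligand charges sum to -2, so W = +6.
With 2 anions per cation, each anion must be 4/2 = 2−.
Anion: ligand charges sum to -5; for the ion to be 2−, Fe = +3.

diamminedicyano(ethylenediamine)tungsten(VI) triiododiisothiocyanato(triphenylphosphine)ferrate(III)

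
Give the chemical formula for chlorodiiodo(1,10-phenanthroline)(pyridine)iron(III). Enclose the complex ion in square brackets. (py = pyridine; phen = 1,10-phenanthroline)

Ligands: 1 chloro (Cl, -1), 1 pyridine (py, neutral), 2 iodo (I, -1), 1 1,10-phenanthroline (phen, neutral). Ligand charge sum = -3.
With Fe in oxidation state +3, the complex ion is [Fe...].

[FeClI2(phen)(py)]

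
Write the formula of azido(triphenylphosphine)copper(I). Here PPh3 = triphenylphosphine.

Ligands: 1 azido (N3, -1), 1 triphenylphosphine (PPh3, neutral). Ligand charge sum = -1.
With Cu in oxidation state +1, the complex ion is [Cu...].

[Cu(N3)(PPh3)]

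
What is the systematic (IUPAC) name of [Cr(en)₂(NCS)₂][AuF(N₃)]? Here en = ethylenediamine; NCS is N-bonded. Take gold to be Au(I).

Au is given as +1; the anion's ligand charges sum to -2, so the complex anion is 1−.
A 1:1 salt means the cation carries the equal and opposite charge, 1+.
Cation: ligand charges sum to -2; for the ion to be 1+, Cr = +3.

bis(ethylenediamine)diisothiocyanatochromium(III) azidofluoroaurate(I)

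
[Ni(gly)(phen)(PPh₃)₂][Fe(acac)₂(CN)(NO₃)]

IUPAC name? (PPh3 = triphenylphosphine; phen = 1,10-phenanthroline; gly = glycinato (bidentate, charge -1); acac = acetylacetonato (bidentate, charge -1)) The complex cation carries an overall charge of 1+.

(glycinato)(1,10-phenanthroline)bis(triphenylphosphine)nickel(II) bis(acetylacetonato)cyanonitratoferrate(III)

Both ions are complex: the cation is named first with the plain metal name, the anion second with the -ate form; each ion's ligands are alphabetised independently.
The complex cation is given as 1+; its ligand charges sum to -1, so Ni = +2.
A 1:1 salt means the anion carries the equal and opposite charge, 1−.
Anion: ligand charges sum to -4; for the ion to be 1−, Fe = +3.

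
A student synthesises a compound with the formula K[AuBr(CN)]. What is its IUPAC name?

The 1 potassium counter-ion carries a total charge of +1, so each complex ion is 1−.
Ligand charges: 1×cyano (-1 each), 1×bromo (-1 each); total -2. So Au + (-2) = 1−, giving Au = +1.
The complex ion is anionic, so gold takes the -ate form aurate(I).

potassium bromocyanoaurate(I)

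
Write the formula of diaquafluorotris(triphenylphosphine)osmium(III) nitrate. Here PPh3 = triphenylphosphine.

[OsF(H2O)2(PPh3)3](NO3)2

Ligands: 1 fluoro (F, -1), 3 triphenylphosphine (PPh3, neutral), 2 aqua (H2O, neutral). Ligand charge sum = -1.
With Os in oxidation state +3, the complex ion is [Os...]^2+.
Charge balance with nitrate (-1) requires 1 complex ion per 2 nitrate.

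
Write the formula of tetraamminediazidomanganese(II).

Ligands: 4 ammine (NH3, neutral), 2 azido (N3, -1). Ligand charge sum = -2.
With Mn in oxidation state +2, the complex ion is [Mn...].

[Mn(N3)2(NH3)4]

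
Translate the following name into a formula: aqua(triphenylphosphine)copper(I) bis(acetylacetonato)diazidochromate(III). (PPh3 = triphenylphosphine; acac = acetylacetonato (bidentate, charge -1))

Cation [Cu…]: ligand charges 0, Cu(I) ⇒ ion charge 1+.
Anion [Cr…]: ligand charges -4, Cr(III) ⇒ ion charge 1−.
One 1+ cation balances one 1− anion.

[Cu(H2O)(PPh3)][Cr(acac)2(N3)2]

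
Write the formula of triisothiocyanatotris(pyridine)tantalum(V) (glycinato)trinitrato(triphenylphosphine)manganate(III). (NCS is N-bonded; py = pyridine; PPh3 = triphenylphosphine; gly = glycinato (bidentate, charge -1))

[Ta(NCS)3(py)3][Mn(gly)(NO3)3(PPh3)]2

Cation [Ta…]: ligand charges -3, Ta(V) ⇒ ion charge 2+.
Anion [Mn…]: ligand charges -4, Mn(III) ⇒ ion charge 1−.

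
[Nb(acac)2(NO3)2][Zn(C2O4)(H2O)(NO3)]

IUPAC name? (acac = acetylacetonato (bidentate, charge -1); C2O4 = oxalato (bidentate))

bis(acetylacetonato)dinitratoniobium(V) aquanitratooxalatozincate(II)

Both ions are complex: the cation is named first with the plain metal name, the anion second with the -ate form; each ion's ligands are alphabetised independently.
Zinc is always +2 in its complexes; the anion's ligand charges sum to -3, so the complex anion is 1−.
A 1:1 salt means the cation carries the equal and opposite charge, 1+.
Cation: ligand charges sum to -4; for the ion to be 1+, Nb = +5.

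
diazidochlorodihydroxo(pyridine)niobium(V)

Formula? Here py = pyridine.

[NbCl(N3)2(OH)2(py)]

Ligands: 2 hydroxo (OH, -1), 1 chloro (Cl, -1), 2 azido (N3, -1), 1 pyridine (py, neutral). Ligand charge sum = -5.
With Nb in oxidation state +5, the complex ion is [Nb...].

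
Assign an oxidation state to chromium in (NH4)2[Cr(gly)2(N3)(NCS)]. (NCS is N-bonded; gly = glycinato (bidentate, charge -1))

2 ammonium outside the brackets (+1 each) → the complex ion is 2−.
Ligand charges: 1×N3 = -1; 1×NCS = -1; 2×gly = -2; sum -4.
Cr + (-4) = 2− ⇒ Cr is +2.

+2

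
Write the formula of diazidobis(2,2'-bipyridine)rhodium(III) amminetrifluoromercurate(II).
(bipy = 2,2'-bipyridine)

[Rh(bipy)2(N3)2][HgF3(NH3)]

Cation [Rh…]: ligand charges -2, Rh(III) ⇒ ion charge 1+.
Anion [Hg…]: ligand charges -3, Hg(II) ⇒ ion charge 1−.
One 1+ cation balances one 1− anion.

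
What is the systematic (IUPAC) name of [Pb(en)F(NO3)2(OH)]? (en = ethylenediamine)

(ethylenediamine)fluorohydroxodinitratolead(IV)

There is no counter-ion, so the complex is neutral overall.
Ligand charges: 2×nitrato (-1 each), 1×fluoro (-1 each), 1×hydroxo (-1 each), 1×ethylenediamine (neutral); total -4. So Pb + (-4) = 0, giving Pb = +4.
Ligands are named alphabetically: ethylenediamine before fluoro before hydroxo before nitrato.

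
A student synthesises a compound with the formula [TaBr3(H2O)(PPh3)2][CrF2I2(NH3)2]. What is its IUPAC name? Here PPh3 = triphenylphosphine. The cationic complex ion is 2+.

aquatribromobis(triphenylphosphine)tantalum(V) diamminedifluorodiiodochromate(II)

The complex cation is given as 2+; its ligand charges sum to -3, so Ta = +5.
A 1:1 salt means the anion carries the equal and opposite charge, 2−.
Anion: ligand charges sum to -4; for the ion to be 2−, Cr = +2.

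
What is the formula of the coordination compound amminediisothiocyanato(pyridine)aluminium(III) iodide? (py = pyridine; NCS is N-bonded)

Ligands: 1 pyridine (py, neutral), 2 isothiocyanato (NCS, -1), 1 ammine (NH3, neutral). Ligand charge sum = -2.
With Al in oxidation state +3, the complex ion is [Al...]^1+.
Charge balance with iodide (-1) requires 1 complex ion per 1 iodide.

[Al(NCS)2(NH3)(py)]I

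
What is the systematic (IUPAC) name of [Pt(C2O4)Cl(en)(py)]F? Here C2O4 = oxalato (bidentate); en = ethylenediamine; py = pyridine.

chloro(ethylenediamine)oxalato(pyridine)platinum(IV) fluoride

The 1 fluoride counter-ion carries a total charge of -1, so each complex ion is 1+.
Ligand charges: 1×oxalato (-2 each), 1×ethylenediamine (neutral), 1×pyridine (neutral), 1×chloro (-1 each); total -3. So Pt + (-3) = 1+, giving Pt = +4.
Ligands are named alphabetically: chloro before ethylenediamine before oxalato before pyridine.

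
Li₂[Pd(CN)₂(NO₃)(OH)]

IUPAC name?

lithium dicyanohydroxonitratopalladate(II)

The 2 lithium counter-ions carry a total charge of +2, so each complex ion is 2−.
Ligand charges: 1×hydroxo (-1 each), 1×nitrato (-1 each), 2×cyano (-1 each); total -4. So Pd + (-4) = 2−, giving Pd = +2.
Ligands are named alphabetically: cyano before hydroxo before nitrato.
The complex ion is anionic, so palladium takes the -ate form palladate(II).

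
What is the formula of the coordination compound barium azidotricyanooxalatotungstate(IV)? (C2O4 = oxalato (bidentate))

Ligands: 1 oxalato (C2O4, -2), 3 cyano (CN, -1), 1 azido (N3, -1). Ligand charge sum = -6.
With W in oxidation state +4, the complex ion is [W...]^2−.
Charge balance with barium (+2) requires 1 complex ion per 1 barium.

Ba[W(C2O4)(CN)3(N3)]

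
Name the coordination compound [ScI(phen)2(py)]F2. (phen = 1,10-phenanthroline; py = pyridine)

iodobis(1,10-phenanthroline)(pyridine)scandium(III) fluoride

The 2 fluoride counter-ions carry a total charge of -2, so each complex ion is 2+.
Ligand charges: 2×1,10-phenanthroline (neutral), 1×iodo (-1 each), 1×pyridine (neutral); total -1. So Sc + (-1) = 2+, giving Sc = +3.
Ligands are named alphabetically: iodo before phenanthroline before pyridine.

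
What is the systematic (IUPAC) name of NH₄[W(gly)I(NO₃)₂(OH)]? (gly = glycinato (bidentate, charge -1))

ammonium (glycinato)hydroxoiododinitratotungstate(IV)

The 1 ammonium counter-ion carries a total charge of +1, so each complex ion is 1−.
Ligand charges: 2×nitrato (-1 each), 1×hydroxo (-1 each), 1×iodo (-1 each), 1×glycinato (-1 each); total -5. So W + (-5) = 1−, giving W = +4.
Ligands are named alphabetically: glycinato before hydroxo before iodo before nitrato.
The complex ion is anionic, so tungsten takes the -ate form tungstate(IV).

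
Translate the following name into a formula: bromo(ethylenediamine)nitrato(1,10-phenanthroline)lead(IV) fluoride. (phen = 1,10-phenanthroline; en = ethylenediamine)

Ligands: 1 nitrato (NO3, -1), 1 bromo (Br, -1), 1 1,10-phenanthroline (phen, neutral), 1 ethylenediamine (en, neutral). Ligand charge sum = -2.
With Pb in oxidation state +4, the complex ion is [Pb...]^2+.
Charge balance with fluoride (-1) requires 1 complex ion per 2 fluoride.

[PbBr(en)(NO3)(phen)]F2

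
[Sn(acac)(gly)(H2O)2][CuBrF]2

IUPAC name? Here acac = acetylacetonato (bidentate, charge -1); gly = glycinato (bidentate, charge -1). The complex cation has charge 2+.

(acetylacetonato)diaqua(glycinato)tin(IV) bromofluorocuprate(I)

The complex cation is given as 2+; its ligand charges sum to -2, so Sn = +4.
With 2 anions per cation, each anion must be 2/2 = 1−.
Anion: ligand charges sum to -2; for the ion to be 1−, Cu = +1.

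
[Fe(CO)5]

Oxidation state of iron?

0

No counter-ion: the bracketed complex is neutral.
Ligand charges: 5×CO neutral; sum 0.
Fe + (0) = 0 ⇒ Fe is 0.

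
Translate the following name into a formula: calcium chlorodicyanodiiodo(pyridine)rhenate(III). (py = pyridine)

Ca[ReCl(CN)2I2(py)]

Ligands: 2 cyano (CN, -1), 1 chloro (Cl, -1), 2 iodo (I, -1), 1 pyridine (py, neutral). Ligand charge sum = -5.
With Re in oxidation state +3, the complex ion is [Re...]^2−.
Charge balance with calcium (+2) requires 1 complex ion per 1 calcium.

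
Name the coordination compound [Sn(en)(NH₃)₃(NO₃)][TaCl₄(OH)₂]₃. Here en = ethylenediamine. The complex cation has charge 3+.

The complex cation is given as 3+; its ligand charges sum to -1, so Sn = +4.
With 3 anions per cation, each anion must be 3/3 = 1−.
Anion: ligand charges sum to -6; for the ion to be 1−, Ta = +5.

triammine(ethylenediamine)nitratotin(IV) tetrachlorodihydroxotantalate(V)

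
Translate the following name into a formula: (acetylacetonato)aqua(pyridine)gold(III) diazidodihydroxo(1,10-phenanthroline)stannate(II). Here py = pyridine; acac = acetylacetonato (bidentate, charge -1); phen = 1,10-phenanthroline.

Cation [Au…]: ligand charges -1, Au(III) ⇒ ion charge 2+.
Anion [Sn…]: ligand charges -4, Sn(II) ⇒ ion charge 2−.
One 2+ cation balances one 2− anion.

[Au(acac)(H2O)(py)][Sn(N3)2(OH)2(phen)]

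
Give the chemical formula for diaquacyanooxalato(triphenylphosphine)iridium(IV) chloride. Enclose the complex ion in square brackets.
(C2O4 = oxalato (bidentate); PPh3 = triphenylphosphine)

[Ir(C2O4)(CN)(H2O)2(PPh3)]Cl

Ligands: 2 aqua (H2O, neutral), 1 oxalato (C2O4, -2), 1 triphenylphosphine (PPh3, neutral), 1 cyano (CN, -1). Ligand charge sum = -3.
Charge balance with chloride (-1) requires 1 complex ion per 1 chloride.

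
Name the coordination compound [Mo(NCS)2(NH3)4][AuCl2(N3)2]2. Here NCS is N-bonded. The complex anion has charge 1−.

The complex anion is given as 1−; its ligand charges sum to -4, so Au = +3.
With 2 anions per cation, the cation must be 2×1 = 2+.
Cation: ligand charges sum to -2; for the ion to be 2+, Mo = +4.

tetraamminediisothiocyanatomolybdenum(IV) diazidodichloroaurate(III)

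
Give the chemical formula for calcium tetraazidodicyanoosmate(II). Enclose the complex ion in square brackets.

Ligands: 2 cyano (CN, -1), 4 azido (N3, -1). Ligand charge sum = -6.
Charge balance with calcium (+2) requires 1 complex ion per 2 calcium.

Ca2[Os(CN)2(N3)4]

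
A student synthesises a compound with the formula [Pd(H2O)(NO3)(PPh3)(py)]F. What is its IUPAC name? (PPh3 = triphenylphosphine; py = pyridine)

aquanitrato(pyridine)(triphenylphosphine)palladium(II) fluoride

The 1 fluoride counter-ion carries a total charge of -1, so each complex ion is 1+.
Ligand charges: 1×triphenylphosphine (neutral), 1×aqua (neutral), 1×pyridine (neutral), 1×nitrato (-1 each); total -1. So Pd + (-1) = 1+, giving Pd = +2.
Ligands are named alphabetically: aqua before nitrato before pyridine before triphenylphosphine.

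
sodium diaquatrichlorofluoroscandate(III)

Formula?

Na[ScCl3F(H2O)2]

Ligands: 3 chloro (Cl, -1), 2 aqua (H2O, neutral), 1 fluoro (F, -1). Ligand charge sum = -4.
With Sc in oxidation state +3, the complex ion is [Sc...]^1−.
Charge balance with sodium (+1) requires 1 complex ion per 1 sodium.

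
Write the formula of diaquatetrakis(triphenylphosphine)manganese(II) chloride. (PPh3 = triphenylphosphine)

Ligands: 4 triphenylphosphine (PPh3, neutral), 2 aqua (H2O, neutral). Ligand charge sum = 0.
With Mn in oxidation state +2, the complex ion is [Mn...]^2+.
Charge balance with chloride (-1) requires 1 complex ion per 2 chloride.

[Mn(H2O)2(PPh3)4]Cl2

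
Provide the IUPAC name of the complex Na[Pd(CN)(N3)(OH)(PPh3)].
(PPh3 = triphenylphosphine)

The 1 sodium counter-ion carries a total charge of +1, so each complex ion is 1−.
Ligand charges: 1×hydroxo (-1 each), 1×azido (-1 each), 1×triphenylphosphine (neutral), 1×cyano (-1 each); total -3. So Pd + (-3) = 1−, giving Pd = +2.
Ligands are named alphabetically: azido before cyano before hydroxo before triphenylphosphine.
The complex ion is anionic, so palladium takes the -ate form palladate(II).

sodium azidocyanohydroxo(triphenylphosphine)palladate(II)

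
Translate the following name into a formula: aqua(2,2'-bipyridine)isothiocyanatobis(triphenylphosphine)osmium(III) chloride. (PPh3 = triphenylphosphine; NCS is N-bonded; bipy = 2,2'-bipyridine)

Ligands: 2 triphenylphosphine (PPh3, neutral), 1 isothiocyanato (NCS, -1), 1 aqua (H2O, neutral), 1 2,2'-bipyridine (bipy, neutral). Ligand charge sum = -1.
Charge balance with chloride (-1) requires 1 complex ion per 2 chloride.

[Os(bipy)(H2O)(NCS)(PPh3)2]Cl2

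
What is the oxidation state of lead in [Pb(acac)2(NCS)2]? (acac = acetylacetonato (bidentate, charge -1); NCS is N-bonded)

+4

No counter-ion: the bracketed complex is neutral.
Ligand charges: 2×acac = -2; 2×NCS = -2; sum -4.
Pb + (-4) = 0 ⇒ Pb is +4.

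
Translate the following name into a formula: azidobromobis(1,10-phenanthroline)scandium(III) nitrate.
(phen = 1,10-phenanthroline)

[ScBr(N3)(phen)2]NO3

Ligands: 1 bromo (Br, -1), 2 1,10-phenanthroline (phen, neutral), 1 azido (N3, -1). Ligand charge sum = -2.
Charge balance with nitrate (-1) requires 1 complex ion per 1 nitrate.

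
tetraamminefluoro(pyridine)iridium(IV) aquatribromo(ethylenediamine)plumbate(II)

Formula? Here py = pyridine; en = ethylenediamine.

Cation [Ir…]: ligand charges -1, Ir(IV) ⇒ ion charge 3+.
Anion [Pb…]: ligand charges -3, Pb(II) ⇒ ion charge 1−.
One 3+ cation requires 3 of the 1− anion.

[IrF(NH3)4(py)][PbBr3(en)(H2O)]3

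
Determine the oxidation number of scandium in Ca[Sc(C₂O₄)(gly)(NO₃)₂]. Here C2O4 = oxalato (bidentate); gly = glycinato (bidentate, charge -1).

+3

1 calcium outside the brackets (+2 each) → the complex ion is 2−.
Ligand charges: 1×C2O4 = -2; 2×NO3 = -2; 1×gly = -1; sum -5.
Sc + (-5) = 2− ⇒ Sc is +3.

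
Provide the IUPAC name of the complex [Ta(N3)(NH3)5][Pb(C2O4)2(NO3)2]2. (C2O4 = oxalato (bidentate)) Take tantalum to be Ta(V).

pentaammineazidotantalum(V) dinitratodioxalatoplumbate(IV)

Both ions are complex: the cation is named first with the plain metal name, the anion second with the -ate form; each ion's ligands are alphabetised independently.
Ta is given as +5; the cation's ligand charges sum to -1, so the complex cation is 4+.
With 2 anions per cation, each anion must be 4/2 = 2−.
Anion: ligand charges sum to -6; for the ion to be 2−, Pb = +4.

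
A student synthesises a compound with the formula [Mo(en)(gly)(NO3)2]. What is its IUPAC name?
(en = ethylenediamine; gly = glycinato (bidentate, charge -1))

There is no counter-ion, so the complex is neutral overall.
Ligand charges: 1×ethylenediamine (neutral), 2×nitrato (-1 each), 1×glycinato (-1 each); total -3. So Mo + (-3) = 0, giving Mo = +3.
Ligands are named alphabetically: ethylenediamine before glycinato before nitrato.

(ethylenediamine)(glycinato)dinitratomolybdenum(III)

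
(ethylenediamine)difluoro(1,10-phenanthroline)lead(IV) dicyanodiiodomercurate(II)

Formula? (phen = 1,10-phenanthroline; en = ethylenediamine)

Cation [Pb…]: ligand charges -2, Pb(IV) ⇒ ion charge 2+.
Anion [Hg…]: ligand charges -4, Hg(II) ⇒ ion charge 2−.
One 2+ cation balances one 2− anion.

[Pb(en)F2(phen)][Hg(CN)2I2]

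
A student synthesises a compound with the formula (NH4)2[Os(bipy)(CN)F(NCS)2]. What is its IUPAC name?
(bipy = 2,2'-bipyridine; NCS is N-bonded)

ammonium (2,2'-bipyridine)cyanofluorodiisothiocyanatoosmate(II)

The 2 ammonium counter-ions carry a total charge of +2, so each complex ion is 2−.
Ligand charges: 1×2,2'-bipyridine (neutral), 2×isothiocyanato (-1 each), 1×cyano (-1 each), 1×fluoro (-1 each); total -4. So Os + (-4) = 2−, giving Os = +2.
The complex ion is anionic, so osmium takes the -ate form osmate(II).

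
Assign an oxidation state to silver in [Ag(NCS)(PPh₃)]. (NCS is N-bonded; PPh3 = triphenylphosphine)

No counter-ion: the bracketed complex is neutral.
Ligand charges: 1×NCS = -1; 1×PPh3 neutral; sum -1.
Ag + (-1) = 0 ⇒ Ag is +1.

+1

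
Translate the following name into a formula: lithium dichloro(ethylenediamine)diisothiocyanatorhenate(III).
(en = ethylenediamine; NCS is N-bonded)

Ligands: 1 ethylenediamine (en, neutral), 2 isothiocyanato (NCS, -1), 2 chloro (Cl, -1). Ligand charge sum = -4.
With Re in oxidation state +3, the complex ion is [Re...]^1−.
Charge balance with lithium (+1) requires 1 complex ion per 1 lithium.

Li[ReCl2(en)(NCS)2]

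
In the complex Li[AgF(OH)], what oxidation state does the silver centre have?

+1

1 lithium outside the brackets (+1 each) → the complex ion is 1−.
Ligand charges: 1×F = -1; 1×OH = -1; sum -2.
Ag + (-2) = 1− ⇒ Ag is +1.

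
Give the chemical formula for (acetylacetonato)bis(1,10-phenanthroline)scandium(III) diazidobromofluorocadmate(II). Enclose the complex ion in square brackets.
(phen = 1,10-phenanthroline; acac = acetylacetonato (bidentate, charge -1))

[Sc(acac)(phen)2][CdBrF(N3)2]

Cation [Sc…]: ligand charges -1, Sc(III) ⇒ ion charge 2+.
Anion [Cd…]: ligand charges -4, Cd(II) ⇒ ion charge 2−.
One 2+ cation balances one 2− anion.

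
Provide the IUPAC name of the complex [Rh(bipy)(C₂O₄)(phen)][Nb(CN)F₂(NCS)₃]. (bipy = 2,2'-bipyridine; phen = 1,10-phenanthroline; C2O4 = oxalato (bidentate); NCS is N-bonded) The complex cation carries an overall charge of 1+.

(2,2'-bipyridine)oxalato(1,10-phenanthroline)rhodium(III) cyanodifluorotriisothiocyanatoniobate(V)

The complex cation is given as 1+; its ligand charges sum to -2, so Rh = +3.
A 1:1 salt means the anion carries the equal and opposite charge, 1−.
Anion: ligand charges sum to -6; for the ion to be 1−, Nb = +5.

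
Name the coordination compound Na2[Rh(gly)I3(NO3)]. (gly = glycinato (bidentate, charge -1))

sodium (glycinato)triiodonitratorhodate(III)

The 2 sodium counter-ions carry a total charge of +2, so each complex ion is 2−.
Ligand charges: 1×nitrato (-1 each), 3×iodo (-1 each), 1×glycinato (-1 each); total -5. So Rh + (-5) = 2−, giving Rh = +3.
Ligands are named alphabetically: glycinato before iodo before nitrato.
The complex ion is anionic, so rhodium takes the -ate form rhodate(III).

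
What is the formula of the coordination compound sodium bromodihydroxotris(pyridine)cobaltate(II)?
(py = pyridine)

Na[CoBr(OH)2(py)3]

Ligands: 2 hydroxo (OH, -1), 1 bromo (Br, -1), 3 pyridine (py, neutral). Ligand charge sum = -3.
With Co in oxidation state +2, the complex ion is [Co...]^1−.
Charge balance with sodium (+1) requires 1 complex ion per 1 sodium.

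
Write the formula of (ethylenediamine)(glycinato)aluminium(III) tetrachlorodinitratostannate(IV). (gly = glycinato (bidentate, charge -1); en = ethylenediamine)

Cation [Al…]: ligand charges -1, Al(III) ⇒ ion charge 2+.
Anion [Sn…]: ligand charges -6, Sn(IV) ⇒ ion charge 2−.

[Al(en)(gly)][SnCl4(NO3)2]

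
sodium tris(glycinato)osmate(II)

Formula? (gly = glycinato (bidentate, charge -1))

Ligands: 3 glycinato (gly, -1). Ligand charge sum = -3.
With Os in oxidation state +2, the complex ion is [Os...]^1−.
Charge balance with sodium (+1) requires 1 complex ion per 1 sodium.

Na[Os(gly)3]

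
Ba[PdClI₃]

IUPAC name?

The 1 barium counter-ion carries a total charge of +2, so each complex ion is 2−.
Ligand charges: 3×iodo (-1 each), 1×chloro (-1 each); total -4. So Pd + (-4) = 2−, giving Pd = +2.
Ligands are named alphabetically: chloro before iodo.
The complex ion is anionic, so palladium takes the -ate form palladate(II).

barium chlorotriiodopalladate(II)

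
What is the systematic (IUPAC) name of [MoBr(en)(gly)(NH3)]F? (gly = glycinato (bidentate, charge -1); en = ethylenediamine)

amminebromo(ethylenediamine)(glycinato)molybdenum(III) fluoride

The 1 fluoride counter-ion carries a total charge of -1, so each complex ion is 1+.
Ligand charges: 1×glycinato (-1 each), 1×bromo (-1 each), 1×ammine (neutral), 1×ethylenediamine (neutral); total -2. So Mo + (-2) = 1+, giving Mo = +3.
Ligands are named alphabetically: ammine before bromo before ethylenediamine before glycinato.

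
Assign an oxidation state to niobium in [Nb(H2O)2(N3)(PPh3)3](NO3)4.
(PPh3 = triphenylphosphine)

4 nitrate outside the brackets (-1 each) → the complex ion is 4+.
Ligand charges: 3×PPh3 neutral; 2×H2O neutral; 1×N3 = -1; sum -1.
Nb + (-1) = 4+ ⇒ Nb is +5.

+5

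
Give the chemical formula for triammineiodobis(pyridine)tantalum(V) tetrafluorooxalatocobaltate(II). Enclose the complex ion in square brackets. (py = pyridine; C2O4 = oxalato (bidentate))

[TaI(NH3)3(py)2][Co(C2O4)F4]

Cation [Ta…]: ligand charges -1, Ta(V) ⇒ ion charge 4+.
Anion [Co…]: ligand charges -6, Co(II) ⇒ ion charge 4−.
One 4+ cation balances one 4− anion.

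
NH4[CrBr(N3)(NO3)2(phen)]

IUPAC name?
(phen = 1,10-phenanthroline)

The 1 ammonium counter-ion carries a total charge of +1, so each complex ion is 1−.
Ligand charges: 1×azido (-1 each), 2×nitrato (-1 each), 1×bromo (-1 each), 1×1,10-phenanthroline (neutral); total -4. So Cr + (-4) = 1−, giving Cr = +3.
The complex ion is anionic, so chromium takes the -ate form chromate(III).

ammonium azidobromodinitrato(1,10-phenanthroline)chromate(III)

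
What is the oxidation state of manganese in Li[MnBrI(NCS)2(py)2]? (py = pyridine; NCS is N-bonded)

1 lithium outside the brackets (+1 each) → the complex ion is 1−.
Ligand charges: 2×py neutral; 1×Br = -1; 2×NCS = -2; 1×I = -1; sum -4.
Mn + (-4) = 1− ⇒ Mn is +3.

+3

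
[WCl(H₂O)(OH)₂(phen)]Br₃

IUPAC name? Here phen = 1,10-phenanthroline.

aquachlorodihydroxo(1,10-phenanthroline)tungsten(VI) bromide

The 3 bromide counter-ions carry a total charge of -3, so each complex ion is 3+.
Ligand charges: 1×1,10-phenanthroline (neutral), 2×hydroxo (-1 each), 1×chloro (-1 each), 1×aqua (neutral); total -3. So W + (-3) = 3+, giving W = +6.
Ligands are named alphabetically: aqua before chloro before hydroxo before phenanthroline.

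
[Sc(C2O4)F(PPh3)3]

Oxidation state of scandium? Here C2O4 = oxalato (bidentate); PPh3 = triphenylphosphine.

+3

No counter-ion: the bracketed complex is neutral.
Ligand charges: 1×C2O4 = -2; 3×PPh3 neutral; 1×F = -1; sum -3.
Sc + (-3) = 0 ⇒ Sc is +3.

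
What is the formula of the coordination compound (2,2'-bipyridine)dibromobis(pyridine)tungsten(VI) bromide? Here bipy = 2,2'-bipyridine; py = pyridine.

[W(bipy)Br2(py)2]Br4

Ligands: 1 2,2'-bipyridine (bipy, neutral), 2 bromo (Br, -1), 2 pyridine (py, neutral). Ligand charge sum = -2.
With W in oxidation state +6, the complex ion is [W...]^4+.
Charge balance with bromide (-1) requires 1 complex ion per 4 bromide.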